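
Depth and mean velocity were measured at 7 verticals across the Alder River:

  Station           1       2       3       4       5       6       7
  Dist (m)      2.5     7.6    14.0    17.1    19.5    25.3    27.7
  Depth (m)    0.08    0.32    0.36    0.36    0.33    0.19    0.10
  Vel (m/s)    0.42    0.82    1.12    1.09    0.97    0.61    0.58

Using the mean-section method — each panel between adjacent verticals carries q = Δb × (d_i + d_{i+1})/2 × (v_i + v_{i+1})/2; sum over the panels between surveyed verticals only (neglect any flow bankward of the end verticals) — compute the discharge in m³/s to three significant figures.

Panel 1-2: Δb = 5.1 m, d̄ = (0.08+0.32)/2 = 0.2, v̄ = (0.42+0.82)/2 = 0.62 → q = 5.1×0.2×0.62 = 0.6324 m³/s
Panel 2-3: Δb = 6.4 m, d̄ = (0.32+0.36)/2 = 0.34, v̄ = (0.82+1.12)/2 = 0.97 → q = 6.4×0.34×0.97 = 2.111 m³/s
Panel 3-4: Δb = 3.1 m, d̄ = (0.36+0.36)/2 = 0.36, v̄ = (1.12+1.09)/2 = 1.105 → q = 3.1×0.36×1.105 = 1.233 m³/s
Panel 4-5: Δb = 2.4 m, d̄ = (0.36+0.33)/2 = 0.345, v̄ = (1.09+0.97)/2 = 1.03 → q = 2.4×0.345×1.03 = 0.8528 m³/s
Panel 5-6: Δb = 5.8 m, d̄ = (0.33+0.19)/2 = 0.26, v̄ = (0.97+0.61)/2 = 0.79 → q = 5.8×0.26×0.79 = 1.191 m³/s
Panel 6-7: Δb = 2.4 m, d̄ = (0.19+0.10)/2 = 0.145, v̄ = (0.61+0.58)/2 = 0.595 → q = 2.4×0.145×0.595 = 0.2071 m³/s
Q = Σ q = 6.228 m³/s

6.23 m³/s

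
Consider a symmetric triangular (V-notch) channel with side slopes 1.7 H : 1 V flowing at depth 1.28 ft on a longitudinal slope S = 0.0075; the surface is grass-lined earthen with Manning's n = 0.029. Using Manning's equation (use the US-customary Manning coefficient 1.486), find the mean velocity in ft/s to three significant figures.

2.98 ft/s

A = z·y² = 1.7×1.28² = 2.785 ft²
P = 2y√(1+z²) = 2×1.28×√(1+1.7²) = 5.049 ft
R = A/P = 2.785/5.049 = 0.5516 ft
Q = (1.486/n)·A·R^(2/3)·S^(1/2) = (1.486/0.029) × 2.785 × 0.5516^(2/3) × 0.0075^(1/2) = 8.314 ft³/s
V = Q/A = 8.314/2.785 = 2.985 ft/s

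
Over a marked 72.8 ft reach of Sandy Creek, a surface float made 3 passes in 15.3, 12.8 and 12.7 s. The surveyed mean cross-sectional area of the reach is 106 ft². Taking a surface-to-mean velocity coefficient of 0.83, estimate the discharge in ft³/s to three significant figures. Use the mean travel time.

t̄ = (15.3 + 12.8 + 12.7) / 3 = 13.6 s
v_surface = L / t̄ = 72.8 / 13.6 = 5.353 ft/s
v_mean = 0.83 × 5.353 = 4.443 ft/s
Q = A × v_mean = 106 × 4.443 = 471.0 ft³/s

471 ft³/s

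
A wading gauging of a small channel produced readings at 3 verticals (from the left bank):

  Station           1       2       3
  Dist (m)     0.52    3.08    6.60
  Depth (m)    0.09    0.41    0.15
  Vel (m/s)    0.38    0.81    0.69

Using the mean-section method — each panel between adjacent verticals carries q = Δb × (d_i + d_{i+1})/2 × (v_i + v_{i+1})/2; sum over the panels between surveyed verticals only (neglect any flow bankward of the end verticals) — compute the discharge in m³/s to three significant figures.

Panel 1-2: Δb = 2.56 m, d̄ = (0.09+0.41)/2 = 0.25, v̄ = (0.38+0.81)/2 = 0.595 → q = 2.56×0.25×0.595 = 0.3808 m³/s
Panel 2-3: Δb = 3.52 m, d̄ = (0.41+0.15)/2 = 0.28, v̄ = (0.81+0.69)/2 = 0.75 → q = 3.52×0.28×0.75 = 0.7392 m³/s
Q = Σ q = 1.120 m³/s

1.12 m³/s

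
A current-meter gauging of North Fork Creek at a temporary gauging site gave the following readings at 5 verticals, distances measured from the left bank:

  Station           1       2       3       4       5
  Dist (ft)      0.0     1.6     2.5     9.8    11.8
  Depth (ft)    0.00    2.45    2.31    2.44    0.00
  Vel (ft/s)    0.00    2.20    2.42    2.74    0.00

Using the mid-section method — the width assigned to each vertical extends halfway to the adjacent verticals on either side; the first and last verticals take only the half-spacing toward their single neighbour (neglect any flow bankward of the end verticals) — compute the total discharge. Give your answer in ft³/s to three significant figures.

w_2 = (2.5 − 0.0)/2 = 1.25 ft; q_2 = 2.20 × 2.45 × 1.25 = 6.738 ft³/s
w_3 = (9.8 − 1.6)/2 = 4.1 ft; q_3 = 2.42 × 2.31 × 4.1 = 22.92 ft³/s
w_4 = (11.8 − 2.5)/2 = 4.65 ft; q_4 = 2.74 × 2.44 × 4.65 = 31.09 ft³/s
Stations 1, 5 contribute zero (depth or velocity is 0).
Q = Σ qᵢ = 60.75 ft³/s

60.7 ft³/s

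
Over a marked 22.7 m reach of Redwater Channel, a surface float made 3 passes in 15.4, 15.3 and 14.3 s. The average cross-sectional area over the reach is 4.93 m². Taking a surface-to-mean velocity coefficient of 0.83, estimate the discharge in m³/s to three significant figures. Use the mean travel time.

6.19 m³/s

t̄ = (15.4 + 15.3 + 14.3) / 3 = 15 s
v_surface = L / t̄ = 22.7 / 15 = 1.513 m/s
v_mean = 0.83 × 1.513 = 1.256 m/s
Q = A × v_mean = 4.93 × 1.256 = 6.192 m³/s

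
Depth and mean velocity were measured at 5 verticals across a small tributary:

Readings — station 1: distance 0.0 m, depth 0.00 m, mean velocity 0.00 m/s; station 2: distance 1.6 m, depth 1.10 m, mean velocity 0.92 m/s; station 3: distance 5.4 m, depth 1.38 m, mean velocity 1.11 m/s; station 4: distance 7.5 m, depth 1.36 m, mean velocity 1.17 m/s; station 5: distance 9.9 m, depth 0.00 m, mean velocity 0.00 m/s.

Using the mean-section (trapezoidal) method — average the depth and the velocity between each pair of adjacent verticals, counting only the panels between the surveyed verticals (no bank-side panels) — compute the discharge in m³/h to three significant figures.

Panel 1-2: Δb = 1.6 m, d̄ = (0.00+1.10)/2 = 0.55, v̄ = (0.00+0.92)/2 = 0.46 → q = 1.6×0.55×0.46 = 0.4048 m³/s
Panel 2-3: Δb = 3.8 m, d̄ = (1.10+1.38)/2 = 1.24, v̄ = (0.92+1.11)/2 = 1.015 → q = 3.8×1.24×1.015 = 4.783 m³/s
Panel 3-4: Δb = 2.1 m, d̄ = (1.38+1.36)/2 = 1.37, v̄ = (1.11+1.17)/2 = 1.14 → q = 2.1×1.37×1.14 = 3.280 m³/s
Panel 4-5: Δb = 2.4 m, d̄ = (1.36+0.00)/2 = 0.68, v̄ = (1.17+0.00)/2 = 0.585 → q = 2.4×0.68×0.585 = 0.9547 m³/s
Q = Σ q = 9.422 m³/s
= 9.422 × 3600 = 33920 m³/h

33900 m³/h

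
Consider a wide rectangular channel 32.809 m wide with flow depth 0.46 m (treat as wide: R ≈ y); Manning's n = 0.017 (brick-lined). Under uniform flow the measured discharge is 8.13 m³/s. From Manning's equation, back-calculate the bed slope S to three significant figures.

0.000236

A = b·y = 32.809 × 0.46 = 15.09 m²
Wide channel: R ≈ y = 0.46 m
S = (Q·n / (1·A·R^(2/3)))² = (8.13×0.017 / (1×15.09×0.5959))² = 0.0002362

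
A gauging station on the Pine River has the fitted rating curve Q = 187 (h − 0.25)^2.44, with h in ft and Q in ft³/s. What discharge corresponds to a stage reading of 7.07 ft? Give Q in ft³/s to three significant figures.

Q = 187 × (7.07 − 0.25)^2.44 = 187 × 6.82^2.44 = 20240 ft³/s

20200 ft³/s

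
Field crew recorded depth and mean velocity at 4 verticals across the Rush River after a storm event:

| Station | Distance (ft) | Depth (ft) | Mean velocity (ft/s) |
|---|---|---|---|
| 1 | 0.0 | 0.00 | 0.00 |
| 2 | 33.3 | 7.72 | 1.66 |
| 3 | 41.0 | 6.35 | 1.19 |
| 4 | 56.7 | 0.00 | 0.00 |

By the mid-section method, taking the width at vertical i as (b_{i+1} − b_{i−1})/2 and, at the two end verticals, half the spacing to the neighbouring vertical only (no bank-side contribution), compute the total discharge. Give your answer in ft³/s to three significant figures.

351 ft³/s

w_2 = (41.0 − 0.0)/2 = 20.5 ft; q_2 = 1.66 × 7.72 × 20.5 = 262.7 ft³/s
w_3 = (56.7 − 33.3)/2 = 11.7 ft; q_3 = 1.19 × 6.35 × 11.7 = 88.41 ft³/s
Stations 1, 4 contribute zero (depth or velocity is 0).
Q = Σ qᵢ = 351.1 ft³/s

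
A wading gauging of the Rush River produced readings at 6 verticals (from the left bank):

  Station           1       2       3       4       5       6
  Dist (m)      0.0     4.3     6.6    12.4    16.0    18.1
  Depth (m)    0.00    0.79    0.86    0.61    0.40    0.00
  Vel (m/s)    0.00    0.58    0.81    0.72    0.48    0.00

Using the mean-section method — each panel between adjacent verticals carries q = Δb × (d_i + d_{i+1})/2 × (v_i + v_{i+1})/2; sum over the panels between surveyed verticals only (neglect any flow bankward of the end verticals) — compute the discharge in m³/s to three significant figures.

Panel 1-2: Δb = 4.3 m, d̄ = (0.00+0.79)/2 = 0.395, v̄ = (0.00+0.58)/2 = 0.29 → q = 4.3×0.395×0.29 = 0.4926 m³/s
Panel 2-3: Δb = 2.3 m, d̄ = (0.79+0.86)/2 = 0.825, v̄ = (0.58+0.81)/2 = 0.695 → q = 2.3×0.825×0.695 = 1.319 m³/s
Panel 3-4: Δb = 5.8 m, d̄ = (0.86+0.61)/2 = 0.735, v̄ = (0.81+0.72)/2 = 0.765 → q = 5.8×0.735×0.765 = 3.261 m³/s
Panel 4-5: Δb = 3.6 m, d̄ = (0.61+0.40)/2 = 0.505, v̄ = (0.72+0.48)/2 = 0.6 → q = 3.6×0.505×0.6 = 1.091 m³/s
Panel 5-6: Δb = 2.1 m, d̄ = (0.40+0.00)/2 = 0.2, v̄ = (0.48+0.00)/2 = 0.24 → q = 2.1×0.2×0.24 = 0.1008 m³/s
Q = Σ q = 6.264 m³/s

6.26 m³/s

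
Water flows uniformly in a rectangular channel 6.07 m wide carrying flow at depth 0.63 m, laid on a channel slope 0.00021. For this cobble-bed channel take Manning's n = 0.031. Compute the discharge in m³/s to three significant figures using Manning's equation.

A = b·y = 6.07 × 0.63 = 3.824 m²
P = b + 2y = 6.07 + 2×0.63 = 7.330 m
R = A/P = 3.824/7.330 = 0.5217 m
Q = (1/n)·A·R^(2/3)·S^(1/2) = (1/0.031) × 3.824 × 0.5217^(2/3) × 0.00021^(1/2) = 1.158 m³/s

1.16 m³/s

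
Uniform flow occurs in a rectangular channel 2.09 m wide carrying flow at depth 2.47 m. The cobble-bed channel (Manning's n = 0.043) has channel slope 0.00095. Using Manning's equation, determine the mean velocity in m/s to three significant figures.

0.583 m/s

A = b·y = 2.09 × 2.47 = 5.162 m²
P = b + 2y = 2.09 + 2×2.47 = 7.030 m
R = A/P = 5.162/7.030 = 0.7343 m
Q = (1/n)·A·R^(2/3)·S^(1/2) = (1/0.043) × 5.162 × 0.7343^(2/3) × 0.00095^(1/2) = 3.012 m³/s
V = Q/A = 3.012/5.162 = 0.5834 m/s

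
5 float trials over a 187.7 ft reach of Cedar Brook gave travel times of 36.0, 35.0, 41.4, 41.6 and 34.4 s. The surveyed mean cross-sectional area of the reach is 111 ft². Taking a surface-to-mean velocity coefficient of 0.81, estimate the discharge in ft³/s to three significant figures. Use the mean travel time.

t̄ = (36.0 + 35.0 + 41.4 + 41.6 + 34.4) / 5 = 37.68 s
v_surface = L / t̄ = 187.7 / 37.68 = 4.981 ft/s
v_mean = 0.81 × 4.981 = 4.035 ft/s
Q = A × v_mean = 111 × 4.035 = 447.9 ft³/s

448 ft³/s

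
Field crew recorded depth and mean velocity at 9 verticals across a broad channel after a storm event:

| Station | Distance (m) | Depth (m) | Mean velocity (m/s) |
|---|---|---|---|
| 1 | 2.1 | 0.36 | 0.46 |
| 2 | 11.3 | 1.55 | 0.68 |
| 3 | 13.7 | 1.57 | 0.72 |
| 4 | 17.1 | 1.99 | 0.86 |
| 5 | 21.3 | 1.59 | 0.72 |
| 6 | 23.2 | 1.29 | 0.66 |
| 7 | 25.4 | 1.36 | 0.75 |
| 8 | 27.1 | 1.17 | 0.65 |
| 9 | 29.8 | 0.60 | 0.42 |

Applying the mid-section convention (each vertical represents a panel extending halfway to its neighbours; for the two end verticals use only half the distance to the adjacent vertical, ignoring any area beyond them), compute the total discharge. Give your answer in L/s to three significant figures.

25900 L/s

w_1 = (11.3 − 2.1)/2 = 4.6 m; q_1 = 0.46 × 0.36 × 4.6 = 0.7618 m³/s
w_2 = (13.7 − 2.1)/2 = 5.8 m; q_2 = 0.68 × 1.55 × 5.8 = 6.113 m³/s
w_3 = (17.1 − 11.3)/2 = 2.9 m; q_3 = 0.72 × 1.57 × 2.9 = 3.278 m³/s
w_4 = (21.3 − 13.7)/2 = 3.8 m; q_4 = 0.86 × 1.99 × 3.8 = 6.503 m³/s
w_5 = (23.2 − 17.1)/2 = 3.05 m; q_5 = 0.72 × 1.59 × 3.05 = 3.492 m³/s
w_6 = (25.4 − 21.3)/2 = 2.05 m; q_6 = 0.66 × 1.29 × 2.05 = 1.745 m³/s
w_7 = (27.1 − 23.2)/2 = 1.95 m; q_7 = 0.75 × 1.36 × 1.95 = 1.989 m³/s
w_8 = (29.8 − 25.4)/2 = 2.2 m; q_8 = 0.65 × 1.17 × 2.2 = 1.673 m³/s
w_9 = (29.8 − 27.1)/2 = 1.35 m; q_9 = 0.42 × 0.60 × 1.35 = 0.3402 m³/s
Q = Σ qᵢ = 25.90 m³/s
= 25.90 × 1000 = 25900 L/s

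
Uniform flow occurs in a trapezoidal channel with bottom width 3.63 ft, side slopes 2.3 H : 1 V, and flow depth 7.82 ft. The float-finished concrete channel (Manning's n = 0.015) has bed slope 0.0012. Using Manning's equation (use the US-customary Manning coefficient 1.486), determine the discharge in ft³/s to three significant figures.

1450 ft³/s

A = (b + z·y)·y = (3.63 + 2.3×7.82)×7.82 = 169.0 ft²
P = b + 2y√(1+z²) = 3.63 + 2×7.82×√(1+2.3²) = 42.85 ft
R = A/P = 169.0/42.85 = 3.944 ft
Q = (1.486/n)·A·R^(2/3)·S^(1/2) = (1.486/0.015) × 169.0 × 3.944^(2/3) × 0.0012^(1/2) = 1448 ft³/s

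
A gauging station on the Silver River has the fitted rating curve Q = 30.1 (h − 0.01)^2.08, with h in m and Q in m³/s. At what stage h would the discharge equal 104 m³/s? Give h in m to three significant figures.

1.83 m

h − h₀ = (Q/C)^(1/b) = (104/30.1)^(1/2.08) = 1.815 m
h = 0.01 + 1.815 = 1.825 m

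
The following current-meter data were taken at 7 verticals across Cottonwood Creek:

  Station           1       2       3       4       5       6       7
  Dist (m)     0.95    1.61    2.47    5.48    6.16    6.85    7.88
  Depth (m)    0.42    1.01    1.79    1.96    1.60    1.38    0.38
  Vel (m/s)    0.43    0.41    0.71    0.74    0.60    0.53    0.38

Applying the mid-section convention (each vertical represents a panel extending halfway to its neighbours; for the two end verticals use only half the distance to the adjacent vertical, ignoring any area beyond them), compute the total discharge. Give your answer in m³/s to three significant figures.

6.87 m³/s

w_1 = (1.61 − 0.95)/2 = 0.33 m; q_1 = 0.43 × 0.42 × 0.33 = 0.05960 m³/s
w_2 = (2.47 − 0.95)/2 = 0.76 m; q_2 = 0.41 × 1.01 × 0.76 = 0.3147 m³/s
w_3 = (5.48 − 1.61)/2 = 1.935 m; q_3 = 0.71 × 1.79 × 1.935 = 2.459 m³/s
w_4 = (6.16 − 2.47)/2 = 1.845 m; q_4 = 0.74 × 1.96 × 1.845 = 2.676 m³/s
w_5 = (6.85 − 5.48)/2 = 0.685 m; q_5 = 0.60 × 1.60 × 0.685 = 0.6576 m³/s
w_6 = (7.88 − 6.16)/2 = 0.86 m; q_6 = 0.53 × 1.38 × 0.86 = 0.6290 m³/s
w_7 = (7.88 − 6.85)/2 = 0.515 m; q_7 = 0.38 × 0.38 × 0.515 = 0.07437 m³/s
Q = Σ qᵢ = 6.870 m³/s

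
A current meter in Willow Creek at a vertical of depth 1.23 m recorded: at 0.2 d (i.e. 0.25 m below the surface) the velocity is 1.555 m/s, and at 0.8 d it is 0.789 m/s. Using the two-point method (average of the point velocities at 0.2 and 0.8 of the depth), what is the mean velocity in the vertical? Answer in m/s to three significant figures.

1.17 m/s

v̄ = (1.555 + 0.789) / 2 = 1.172 m/s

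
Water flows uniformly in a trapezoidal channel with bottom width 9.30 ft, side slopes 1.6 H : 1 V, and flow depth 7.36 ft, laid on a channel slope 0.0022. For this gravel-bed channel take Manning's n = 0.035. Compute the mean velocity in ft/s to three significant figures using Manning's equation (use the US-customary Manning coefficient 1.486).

5.17 ft/s

A = (b + z·y)·y = (9.30 + 1.6×7.36)×7.36 = 155.1 ft²
P = b + 2y√(1+z²) = 9.30 + 2×7.36×√(1+1.6²) = 37.07 ft
R = A/P = 155.1/37.07 = 4.184 ft
Q = (1.486/n)·A·R^(2/3)·S^(1/2) = (1.486/0.035) × 155.1 × 4.184^(2/3) × 0.0022^(1/2) = 802.1 ft³/s
V = Q/A = 802.1/155.1 = 5.171 ft/s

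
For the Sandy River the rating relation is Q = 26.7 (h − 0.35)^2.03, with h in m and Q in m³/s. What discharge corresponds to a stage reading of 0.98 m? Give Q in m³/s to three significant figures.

10.5 m³/s

Q = 26.7 × (0.98 − 0.35)^2.03 = 26.7 × 0.63^2.03 = 10.45 m³/s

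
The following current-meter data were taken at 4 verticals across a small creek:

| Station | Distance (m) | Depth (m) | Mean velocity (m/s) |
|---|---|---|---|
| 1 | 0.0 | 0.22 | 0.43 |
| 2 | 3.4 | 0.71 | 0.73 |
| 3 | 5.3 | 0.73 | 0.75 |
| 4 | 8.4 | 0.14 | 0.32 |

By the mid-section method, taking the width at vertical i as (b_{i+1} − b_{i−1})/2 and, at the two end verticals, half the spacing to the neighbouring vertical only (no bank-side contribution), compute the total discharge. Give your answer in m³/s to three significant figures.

2.97 m³/s

w_1 = (3.4 − 0.0)/2 = 1.7 m; q_1 = 0.43 × 0.22 × 1.7 = 0.1608 m³/s
w_2 = (5.3 − 0.0)/2 = 2.65 m; q_2 = 0.73 × 0.71 × 2.65 = 1.373 m³/s
w_3 = (8.4 − 3.4)/2 = 2.5 m; q_3 = 0.75 × 0.73 × 2.5 = 1.369 m³/s
w_4 = (8.4 − 5.3)/2 = 1.55 m; q_4 = 0.32 × 0.14 × 1.55 = 0.06944 m³/s
Q = Σ qᵢ = 2.973 m³/s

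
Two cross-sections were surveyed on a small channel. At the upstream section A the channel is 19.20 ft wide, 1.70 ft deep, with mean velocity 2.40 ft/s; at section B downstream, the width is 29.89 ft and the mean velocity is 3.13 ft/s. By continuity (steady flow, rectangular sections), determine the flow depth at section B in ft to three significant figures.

Q = A₁V₁ = (19.20×1.70) × 2.40 = 78.34 ft³/s
d₂ = Q/(b₂ V₂) = 78.34/(29.89×3.13) = 0.8373 ft

0.837 ft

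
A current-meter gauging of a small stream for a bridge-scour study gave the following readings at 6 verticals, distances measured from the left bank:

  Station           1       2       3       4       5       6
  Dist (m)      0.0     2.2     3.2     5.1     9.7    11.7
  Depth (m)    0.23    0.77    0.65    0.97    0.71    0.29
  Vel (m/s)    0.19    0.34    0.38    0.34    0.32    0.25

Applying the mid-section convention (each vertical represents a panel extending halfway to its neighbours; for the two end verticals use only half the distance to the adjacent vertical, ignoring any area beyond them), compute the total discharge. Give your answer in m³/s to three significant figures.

2.72 m³/s

w_1 = (2.2 − 0.0)/2 = 1.1 m; q_1 = 0.19 × 0.23 × 1.1 = 0.04807 m³/s
w_2 = (3.2 − 0.0)/2 = 1.6 m; q_2 = 0.34 × 0.77 × 1.6 = 0.4189 m³/s
w_3 = (5.1 − 2.2)/2 = 1.45 m; q_3 = 0.38 × 0.65 × 1.45 = 0.3582 m³/s
w_4 = (9.7 − 3.2)/2 = 3.25 m; q_4 = 0.34 × 0.97 × 3.25 = 1.072 m³/s
w_5 = (11.7 − 5.1)/2 = 3.3 m; q_5 = 0.32 × 0.71 × 3.3 = 0.7498 m³/s
w_6 = (11.7 − 9.7)/2 = 1 m; q_6 = 0.25 × 0.29 × 1 = 0.07250 m³/s
Q = Σ qᵢ = 2.719 m³/s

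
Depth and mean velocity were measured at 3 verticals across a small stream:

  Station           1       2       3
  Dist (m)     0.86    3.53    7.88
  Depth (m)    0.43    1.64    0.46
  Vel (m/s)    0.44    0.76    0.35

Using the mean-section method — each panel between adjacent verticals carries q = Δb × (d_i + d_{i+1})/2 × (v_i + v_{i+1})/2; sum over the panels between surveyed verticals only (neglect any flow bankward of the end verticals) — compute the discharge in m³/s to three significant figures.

4.19 m³/s

Panel 1-2: Δb = 2.67 m, d̄ = (0.43+1.64)/2 = 1.035, v̄ = (0.44+0.76)/2 = 0.6 → q = 2.67×1.035×0.6 = 1.658 m³/s
Panel 2-3: Δb = 4.35 m, d̄ = (1.64+0.46)/2 = 1.05, v̄ = (0.76+0.35)/2 = 0.555 → q = 4.35×1.05×0.555 = 2.535 m³/s
Q = Σ q = 4.193 m³/s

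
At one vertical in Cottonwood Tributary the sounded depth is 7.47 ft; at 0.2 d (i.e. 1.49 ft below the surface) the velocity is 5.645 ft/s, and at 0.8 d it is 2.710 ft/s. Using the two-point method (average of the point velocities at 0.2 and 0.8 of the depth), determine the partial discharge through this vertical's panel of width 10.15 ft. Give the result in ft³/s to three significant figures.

317 ft³/s

v̄ = (5.645 + 2.710) / 2 = 4.178 ft/s
q = v̄ × d × w = 4.178 × 7.47 × 10.15 = 316.7 ft³/s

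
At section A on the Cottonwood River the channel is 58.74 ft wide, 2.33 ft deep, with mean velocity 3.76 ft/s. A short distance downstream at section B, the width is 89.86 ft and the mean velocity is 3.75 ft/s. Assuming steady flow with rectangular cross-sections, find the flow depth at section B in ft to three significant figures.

Q = A₁V₁ = (58.74×2.33) × 3.76 = 514.6 ft³/s
d₂ = Q/(b₂ V₂) = 514.6/(89.86×3.75) = 1.527 ft

1.53 ft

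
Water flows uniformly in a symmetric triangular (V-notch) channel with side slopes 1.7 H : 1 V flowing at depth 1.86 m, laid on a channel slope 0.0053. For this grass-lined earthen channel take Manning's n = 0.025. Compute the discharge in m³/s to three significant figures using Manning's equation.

A = z·y² = 1.7×1.86² = 5.881 m²
P = 2y√(1+z²) = 2×1.86×√(1+1.7²) = 7.337 m
R = A/P = 5.881/7.337 = 0.8016 m
Q = (1/n)·A·R^(2/3)·S^(1/2) = (1/0.025) × 5.881 × 0.8016^(2/3) × 0.0053^(1/2) = 14.78 m³/s

14.8 m³/s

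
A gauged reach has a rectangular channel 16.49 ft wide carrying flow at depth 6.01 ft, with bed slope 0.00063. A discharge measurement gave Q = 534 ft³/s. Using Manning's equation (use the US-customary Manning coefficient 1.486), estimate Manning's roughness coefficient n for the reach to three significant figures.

0.0159

A = b·y = 16.49 × 6.01 = 99.10 ft²
P = b + 2y = 16.49 + 2×6.01 = 28.51 ft
R = A/P = 99.10/28.51 = 3.476 ft
n = (1.486/Q)·A·R^(2/3)·S^(1/2) = (1.486/534) × 99.10 × 2.295 × 0.02510 = 0.01588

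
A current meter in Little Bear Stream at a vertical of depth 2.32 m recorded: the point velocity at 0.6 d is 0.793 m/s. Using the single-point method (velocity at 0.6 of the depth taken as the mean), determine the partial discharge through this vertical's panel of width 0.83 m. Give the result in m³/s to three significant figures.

1.53 m³/s

v̄ = v₀.₆ = 0.793 m/s
q = v̄ × d × w = 0.7930 × 2.32 × 0.83 = 1.527 m³/s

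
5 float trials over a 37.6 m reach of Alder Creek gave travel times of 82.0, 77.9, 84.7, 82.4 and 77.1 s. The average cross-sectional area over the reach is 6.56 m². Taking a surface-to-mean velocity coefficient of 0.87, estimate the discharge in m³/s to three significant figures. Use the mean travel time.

t̄ = (82.0 + 77.9 + 84.7 + 82.4 + 77.1) / 5 = 80.82 s
v_surface = L / t̄ = 37.6 / 80.82 = 0.4652 m/s
v_mean = 0.87 × 0.4652 = 0.4048 m/s
Q = A × v_mean = 6.56 × 0.4048 = 2.655 m³/s

2.66 m³/s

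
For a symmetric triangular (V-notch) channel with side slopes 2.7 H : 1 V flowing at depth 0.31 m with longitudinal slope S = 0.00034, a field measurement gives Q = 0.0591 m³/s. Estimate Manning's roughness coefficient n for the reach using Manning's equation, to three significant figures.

A = z·y² = 2.7×0.31² = 0.2595 m²
P = 2y√(1+z²) = 2×0.31×√(1+2.7²) = 1.785 m
R = A/P = 0.2595/1.785 = 0.1454 m
n = (1/Q)·A·R^(2/3)·S^(1/2) = (1/0.0591) × 0.2595 × 0.2764 × 0.01844 = 0.02238

0.0224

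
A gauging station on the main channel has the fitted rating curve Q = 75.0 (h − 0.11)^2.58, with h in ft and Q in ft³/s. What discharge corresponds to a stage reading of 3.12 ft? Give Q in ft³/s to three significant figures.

1290 ft³/s

Q = 75.0 × (3.12 − 0.11)^2.58 = 75.0 × 3.01^2.58 = 1288 ft³/s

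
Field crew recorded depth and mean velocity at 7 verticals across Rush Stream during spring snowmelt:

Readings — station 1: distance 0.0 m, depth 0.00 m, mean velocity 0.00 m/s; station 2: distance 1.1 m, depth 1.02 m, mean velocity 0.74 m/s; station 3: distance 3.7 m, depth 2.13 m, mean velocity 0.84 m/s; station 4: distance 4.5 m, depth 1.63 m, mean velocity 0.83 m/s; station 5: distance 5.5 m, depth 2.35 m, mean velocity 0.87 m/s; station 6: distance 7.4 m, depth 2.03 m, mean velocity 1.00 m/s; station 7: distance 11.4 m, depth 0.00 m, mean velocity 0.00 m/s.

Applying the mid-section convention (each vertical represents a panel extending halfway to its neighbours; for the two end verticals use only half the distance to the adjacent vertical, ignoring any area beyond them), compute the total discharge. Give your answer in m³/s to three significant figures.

14.6 m³/s

w_2 = (3.7 − 0.0)/2 = 1.85 m; q_2 = 0.74 × 1.02 × 1.85 = 1.396 m³/s
w_3 = (4.5 − 1.1)/2 = 1.7 m; q_3 = 0.84 × 2.13 × 1.7 = 3.042 m³/s
w_4 = (5.5 − 3.7)/2 = 0.9 m; q_4 = 0.83 × 1.63 × 0.9 = 1.218 m³/s
w_5 = (7.4 − 4.5)/2 = 1.45 m; q_5 = 0.87 × 2.35 × 1.45 = 2.965 m³/s
w_6 = (11.4 − 5.5)/2 = 2.95 m; q_6 = 1.00 × 2.03 × 2.95 = 5.989 m³/s
Stations 1, 7 contribute zero (depth or velocity is 0).
Q = Σ qᵢ = 14.61 m³/s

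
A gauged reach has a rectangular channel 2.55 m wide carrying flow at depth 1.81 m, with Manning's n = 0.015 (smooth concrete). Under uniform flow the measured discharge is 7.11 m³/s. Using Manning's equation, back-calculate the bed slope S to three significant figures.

0.000786

A = b·y = 2.55 × 1.81 = 4.616 m²
P = b + 2y = 2.55 + 2×1.81 = 6.170 m
R = A/P = 4.616/6.170 = 0.7481 m
S = (Q·n / (1·A·R^(2/3)))² = (7.11×0.015 / (1×4.616×0.8241))² = 0.0007863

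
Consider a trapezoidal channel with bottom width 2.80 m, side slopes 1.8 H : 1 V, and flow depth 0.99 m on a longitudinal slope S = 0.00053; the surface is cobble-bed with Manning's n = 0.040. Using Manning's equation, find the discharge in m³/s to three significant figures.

A = (b + z·y)·y = (2.80 + 1.8×0.99)×0.99 = 4.536 m²
P = b + 2y√(1+z²) = 2.80 + 2×0.99×√(1+1.8²) = 6.877 m
R = A/P = 4.536/6.877 = 0.6596 m
Q = (1/n)·A·R^(2/3)·S^(1/2) = (1/0.040) × 4.536 × 0.6596^(2/3) × 0.00053^(1/2) = 1.978 m³/s

1.98 m³/s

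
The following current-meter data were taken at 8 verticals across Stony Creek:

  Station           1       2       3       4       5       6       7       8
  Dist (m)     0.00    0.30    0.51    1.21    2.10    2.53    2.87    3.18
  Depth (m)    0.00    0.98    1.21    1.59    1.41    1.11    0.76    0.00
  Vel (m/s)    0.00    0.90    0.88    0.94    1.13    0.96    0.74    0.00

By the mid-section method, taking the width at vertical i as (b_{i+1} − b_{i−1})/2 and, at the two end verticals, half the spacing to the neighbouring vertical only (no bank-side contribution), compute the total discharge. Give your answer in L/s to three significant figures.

w_2 = (0.51 − 0.00)/2 = 0.255 m; q_2 = 0.90 × 0.98 × 0.255 = 0.2249 m³/s
w_3 = (1.21 − 0.30)/2 = 0.455 m; q_3 = 0.88 × 1.21 × 0.455 = 0.4845 m³/s
w_4 = (2.10 − 0.51)/2 = 0.795 m; q_4 = 0.94 × 1.59 × 0.795 = 1.188 m³/s
w_5 = (2.53 − 1.21)/2 = 0.66 m; q_5 = 1.13 × 1.41 × 0.66 = 1.052 m³/s
w_6 = (2.87 − 2.10)/2 = 0.385 m; q_6 = 0.96 × 1.11 × 0.385 = 0.4103 m³/s
w_7 = (3.18 − 2.53)/2 = 0.325 m; q_7 = 0.74 × 0.76 × 0.325 = 0.1828 m³/s
Stations 1, 8 contribute zero (depth or velocity is 0).
Q = Σ qᵢ = 3.542 m³/s
= 3.542 × 1000 = 3542 L/s

3540 L/s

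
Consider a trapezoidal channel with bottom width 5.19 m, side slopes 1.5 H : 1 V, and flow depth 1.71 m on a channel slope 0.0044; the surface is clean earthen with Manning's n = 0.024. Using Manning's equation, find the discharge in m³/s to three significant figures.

40.6 m³/s

A = (b + z·y)·y = (5.19 + 1.5×1.71)×1.71 = 13.26 m²
P = b + 2y√(1+z²) = 5.19 + 2×1.71×√(1+1.5²) = 11.36 m
R = A/P = 13.26/11.36 = 1.168 m
Q = (1/n)·A·R^(2/3)·S^(1/2) = (1/0.024) × 13.26 × 1.168^(2/3) × 0.0044^(1/2) = 40.65 m³/s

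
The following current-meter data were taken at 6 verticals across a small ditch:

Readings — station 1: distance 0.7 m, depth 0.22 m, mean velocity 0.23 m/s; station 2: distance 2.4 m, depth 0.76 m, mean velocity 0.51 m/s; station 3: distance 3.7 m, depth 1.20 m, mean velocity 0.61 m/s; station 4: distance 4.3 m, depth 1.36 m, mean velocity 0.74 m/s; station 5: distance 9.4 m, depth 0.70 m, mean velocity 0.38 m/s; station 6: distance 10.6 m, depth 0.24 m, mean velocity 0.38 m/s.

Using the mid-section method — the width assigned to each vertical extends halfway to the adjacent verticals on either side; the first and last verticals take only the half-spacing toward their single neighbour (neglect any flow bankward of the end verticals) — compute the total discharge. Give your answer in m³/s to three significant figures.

w_1 = (2.4 − 0.7)/2 = 0.85 m; q_1 = 0.23 × 0.22 × 0.85 = 0.04301 m³/s
w_2 = (3.7 − 0.7)/2 = 1.5 m; q_2 = 0.51 × 0.76 × 1.5 = 0.5814 m³/s
w_3 = (4.3 − 2.4)/2 = 0.95 m; q_3 = 0.61 × 1.20 × 0.95 = 0.6954 m³/s
w_4 = (9.4 − 3.7)/2 = 2.85 m; q_4 = 0.74 × 1.36 × 2.85 = 2.868 m³/s
w_5 = (10.6 − 4.3)/2 = 3.15 m; q_5 = 0.38 × 0.70 × 3.15 = 0.8379 m³/s
w_6 = (10.6 − 9.4)/2 = 0.6 m; q_6 = 0.38 × 0.24 × 0.6 = 0.05472 m³/s
Q = Σ qᵢ = 5.081 m³/s

5.08 m³/s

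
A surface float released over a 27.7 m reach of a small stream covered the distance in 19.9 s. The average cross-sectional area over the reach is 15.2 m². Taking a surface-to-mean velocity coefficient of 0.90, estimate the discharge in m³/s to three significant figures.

v_surface = L / t̄ = 27.7 / 19.9 = 1.392 m/s
v_mean = 0.90 × 1.392 = 1.253 m/s
Q = A × v_mean = 15.2 × 1.253 = 19.04 m³/s

19.0 m³/s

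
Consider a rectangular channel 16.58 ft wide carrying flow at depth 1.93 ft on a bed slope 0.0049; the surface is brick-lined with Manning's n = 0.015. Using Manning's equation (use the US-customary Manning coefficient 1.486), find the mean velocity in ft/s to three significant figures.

A = b·y = 16.58 × 1.93 = 32.00 ft²
P = b + 2y = 16.58 + 2×1.93 = 20.44 ft
R = A/P = 32.00/20.44 = 1.566 ft
Q = (1.486/n)·A·R^(2/3)·S^(1/2) = (1.486/0.015) × 32.00 × 1.566^(2/3) × 0.0049^(1/2) = 299.2 ft³/s
V = Q/A = 299.2/32.00 = 9.350 ft/s

9.35 ft/s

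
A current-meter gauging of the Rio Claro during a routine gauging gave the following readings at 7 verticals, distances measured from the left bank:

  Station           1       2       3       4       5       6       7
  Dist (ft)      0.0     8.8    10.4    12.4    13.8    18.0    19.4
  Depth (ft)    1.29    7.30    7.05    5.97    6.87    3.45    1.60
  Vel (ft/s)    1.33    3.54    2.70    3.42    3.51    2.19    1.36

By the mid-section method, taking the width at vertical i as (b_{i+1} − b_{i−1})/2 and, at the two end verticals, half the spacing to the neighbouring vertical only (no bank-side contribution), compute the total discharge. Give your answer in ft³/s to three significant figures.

w_1 = (8.8 − 0.0)/2 = 4.4 ft; q_1 = 1.33 × 1.29 × 4.4 = 7.549 ft³/s
w_2 = (10.4 − 0.0)/2 = 5.2 ft; q_2 = 3.54 × 7.30 × 5.2 = 134.4 ft³/s
w_3 = (12.4 − 8.8)/2 = 1.8 ft; q_3 = 2.70 × 7.05 × 1.8 = 34.26 ft³/s
w_4 = (13.8 − 10.4)/2 = 1.7 ft; q_4 = 3.42 × 5.97 × 1.7 = 34.71 ft³/s
w_5 = (18.0 − 12.4)/2 = 2.8 ft; q_5 = 3.51 × 6.87 × 2.8 = 67.52 ft³/s
w_6 = (19.4 − 13.8)/2 = 2.8 ft; q_6 = 2.19 × 3.45 × 2.8 = 21.16 ft³/s
w_7 = (19.4 − 18.0)/2 = 0.7 ft; q_7 = 1.36 × 1.60 × 0.7 = 1.523 ft³/s
Q = Σ qᵢ = 301.1 ft³/s

301 ft³/s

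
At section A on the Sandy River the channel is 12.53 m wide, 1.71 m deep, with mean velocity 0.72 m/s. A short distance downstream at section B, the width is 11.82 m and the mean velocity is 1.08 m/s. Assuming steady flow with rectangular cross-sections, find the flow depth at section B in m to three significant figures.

1.21 m

Q = A₁V₁ = (12.53×1.71) × 0.72 = 15.43 m³/s
d₂ = Q/(b₂ V₂) = 15.43/(11.82×1.08) = 1.208 m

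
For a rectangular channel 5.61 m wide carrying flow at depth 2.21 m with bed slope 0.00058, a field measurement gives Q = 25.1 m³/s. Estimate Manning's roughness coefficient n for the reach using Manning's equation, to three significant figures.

0.0137

A = b·y = 5.61 × 2.21 = 12.40 m²
P = b + 2y = 5.61 + 2×2.21 = 10.03 m
R = A/P = 12.40/10.03 = 1.236 m
n = (1/Q)·A·R^(2/3)·S^(1/2) = (1/25.1) × 12.40 × 1.152 × 0.02408 = 0.01370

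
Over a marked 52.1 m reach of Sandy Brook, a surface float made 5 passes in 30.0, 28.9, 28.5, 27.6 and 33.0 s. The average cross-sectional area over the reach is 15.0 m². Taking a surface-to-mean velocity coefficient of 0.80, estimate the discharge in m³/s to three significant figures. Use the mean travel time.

t̄ = (30.0 + 28.9 + 28.5 + 27.6 + 33.0) / 5 = 29.6 s
v_surface = L / t̄ = 52.1 / 29.6 = 1.760 m/s
v_mean = 0.80 × 1.760 = 1.408 m/s
Q = A × v_mean = 15.0 × 1.408 = 21.12 m³/s

21.1 m³/s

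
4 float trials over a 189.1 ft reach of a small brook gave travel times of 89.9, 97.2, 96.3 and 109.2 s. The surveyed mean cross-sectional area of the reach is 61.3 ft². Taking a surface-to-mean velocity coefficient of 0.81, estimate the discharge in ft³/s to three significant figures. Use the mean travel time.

t̄ = (89.9 + 97.2 + 96.3 + 109.2) / 4 = 98.15 s
v_surface = L / t̄ = 189.1 / 98.15 = 1.927 ft/s
v_mean = 0.81 × 1.927 = 1.561 ft/s
Q = A × v_mean = 61.3 × 1.561 = 95.66 ft³/s

95.7 ft³/s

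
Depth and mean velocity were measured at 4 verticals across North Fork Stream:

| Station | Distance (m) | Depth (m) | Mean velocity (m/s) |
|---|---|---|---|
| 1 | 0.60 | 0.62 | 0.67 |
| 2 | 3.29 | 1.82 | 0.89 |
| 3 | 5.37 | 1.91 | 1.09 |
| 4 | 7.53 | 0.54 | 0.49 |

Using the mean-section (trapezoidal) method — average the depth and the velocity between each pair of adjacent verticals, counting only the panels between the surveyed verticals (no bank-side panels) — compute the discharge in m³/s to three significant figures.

Panel 1-2: Δb = 2.69 m, d̄ = (0.62+1.82)/2 = 1.22, v̄ = (0.67+0.89)/2 = 0.78 → q = 2.69×1.22×0.78 = 2.560 m³/s
Panel 2-3: Δb = 2.08 m, d̄ = (1.82+1.91)/2 = 1.865, v̄ = (0.89+1.09)/2 = 0.99 → q = 2.08×1.865×0.99 = 3.840 m³/s
Panel 3-4: Δb = 2.16 m, d̄ = (1.91+0.54)/2 = 1.225, v̄ = (1.09+0.49)/2 = 0.79 → q = 2.16×1.225×0.79 = 2.090 m³/s
Q = Σ q = 8.491 m³/s

8.49 m³/s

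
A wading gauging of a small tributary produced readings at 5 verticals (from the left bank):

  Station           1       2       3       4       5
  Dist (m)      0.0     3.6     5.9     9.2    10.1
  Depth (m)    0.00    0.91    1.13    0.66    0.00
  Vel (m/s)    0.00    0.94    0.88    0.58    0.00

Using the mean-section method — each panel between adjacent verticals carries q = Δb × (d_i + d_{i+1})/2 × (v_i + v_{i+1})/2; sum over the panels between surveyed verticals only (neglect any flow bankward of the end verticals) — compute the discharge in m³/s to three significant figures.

5.15 m³/s

Panel 1-2: Δb = 3.6 m, d̄ = (0.00+0.91)/2 = 0.455, v̄ = (0.00+0.94)/2 = 0.47 → q = 3.6×0.455×0.47 = 0.7699 m³/s
Panel 2-3: Δb = 2.3 m, d̄ = (0.91+1.13)/2 = 1.02, v̄ = (0.94+0.88)/2 = 0.91 → q = 2.3×1.02×0.91 = 2.135 m³/s
Panel 3-4: Δb = 3.3 m, d̄ = (1.13+0.66)/2 = 0.895, v̄ = (0.88+0.58)/2 = 0.73 → q = 3.3×0.895×0.73 = 2.156 m³/s
Panel 4-5: Δb = 0.9 m, d̄ = (0.66+0.00)/2 = 0.33, v̄ = (0.58+0.00)/2 = 0.29 → q = 0.9×0.33×0.29 = 0.08613 m³/s
Q = Σ q = 5.147 m³/s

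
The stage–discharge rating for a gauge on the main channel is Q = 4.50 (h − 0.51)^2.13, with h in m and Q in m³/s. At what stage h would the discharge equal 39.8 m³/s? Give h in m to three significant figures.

3.29 m

h − h₀ = (Q/C)^(1/b) = (39.8/4.50)^(1/2.13) = 2.783 m
h = 0.51 + 2.783 = 3.293 m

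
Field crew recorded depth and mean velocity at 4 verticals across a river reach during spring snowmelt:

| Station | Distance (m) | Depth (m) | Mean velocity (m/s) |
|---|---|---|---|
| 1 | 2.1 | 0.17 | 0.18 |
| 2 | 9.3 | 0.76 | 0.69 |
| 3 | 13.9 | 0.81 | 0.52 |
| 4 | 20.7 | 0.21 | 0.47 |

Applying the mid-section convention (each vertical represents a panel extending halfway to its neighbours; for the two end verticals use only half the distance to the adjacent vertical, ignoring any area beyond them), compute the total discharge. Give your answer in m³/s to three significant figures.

5.94 m³/s

w_1 = (9.3 − 2.1)/2 = 3.6 m; q_1 = 0.18 × 0.17 × 3.6 = 0.1102 m³/s
w_2 = (13.9 − 2.1)/2 = 5.9 m; q_2 = 0.69 × 0.76 × 5.9 = 3.094 m³/s
w_3 = (20.7 − 9.3)/2 = 5.7 m; q_3 = 0.52 × 0.81 × 5.7 = 2.401 m³/s
w_4 = (20.7 − 13.9)/2 = 3.4 m; q_4 = 0.47 × 0.21 × 3.4 = 0.3356 m³/s
Q = Σ qᵢ = 5.941 m³/s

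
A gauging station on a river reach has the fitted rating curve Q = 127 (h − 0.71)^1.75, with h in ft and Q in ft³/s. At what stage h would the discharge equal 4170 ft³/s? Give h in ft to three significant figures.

h − h₀ = (Q/C)^(1/b) = (4170/127)^(1/1.75) = 7.353 ft
h = 0.71 + 7.353 = 8.063 ft

8.06 ft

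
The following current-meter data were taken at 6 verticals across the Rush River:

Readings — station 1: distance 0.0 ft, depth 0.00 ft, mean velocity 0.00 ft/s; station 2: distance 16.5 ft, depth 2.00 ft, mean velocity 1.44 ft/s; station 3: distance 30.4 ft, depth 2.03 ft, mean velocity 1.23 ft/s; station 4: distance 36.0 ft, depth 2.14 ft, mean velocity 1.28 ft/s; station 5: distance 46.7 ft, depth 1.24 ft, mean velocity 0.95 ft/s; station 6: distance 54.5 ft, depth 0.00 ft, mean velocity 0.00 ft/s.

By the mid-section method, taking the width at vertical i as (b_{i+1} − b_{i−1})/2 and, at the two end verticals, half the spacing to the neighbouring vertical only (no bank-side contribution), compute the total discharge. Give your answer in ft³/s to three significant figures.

101 ft³/s

w_2 = (30.4 − 0.0)/2 = 15.2 ft; q_2 = 1.44 × 2.00 × 15.2 = 43.78 ft³/s
w_3 = (36.0 − 16.5)/2 = 9.75 ft; q_3 = 1.23 × 2.03 × 9.75 = 24.34 ft³/s
w_4 = (46.7 − 30.4)/2 = 8.15 ft; q_4 = 1.28 × 2.14 × 8.15 = 22.32 ft³/s
w_5 = (54.5 − 36.0)/2 = 9.25 ft; q_5 = 0.95 × 1.24 × 9.25 = 10.90 ft³/s
Stations 1, 6 contribute zero (depth or velocity is 0).
Q = Σ qᵢ = 101.3 ft³/s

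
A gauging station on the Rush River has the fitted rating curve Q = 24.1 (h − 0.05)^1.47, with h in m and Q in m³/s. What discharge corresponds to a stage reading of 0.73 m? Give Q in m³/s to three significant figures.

13.7 m³/s

Q = 24.1 × (0.73 − 0.05)^1.47 = 24.1 × 0.68^1.47 = 13.67 m³/s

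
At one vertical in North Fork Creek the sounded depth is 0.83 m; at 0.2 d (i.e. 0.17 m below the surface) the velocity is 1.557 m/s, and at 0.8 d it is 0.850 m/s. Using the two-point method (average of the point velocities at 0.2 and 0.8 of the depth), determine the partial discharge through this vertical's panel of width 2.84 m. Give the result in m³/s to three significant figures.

2.84 m³/s

v̄ = (1.557 + 0.850) / 2 = 1.204 m/s
q = v̄ × d × w = 1.204 × 0.83 × 2.84 = 2.837 m³/s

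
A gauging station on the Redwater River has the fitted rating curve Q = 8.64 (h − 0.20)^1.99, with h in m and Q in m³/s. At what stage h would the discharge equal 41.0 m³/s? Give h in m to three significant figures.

h − h₀ = (Q/C)^(1/b) = (41.0/8.64)^(1/1.99) = 2.187 m
h = 0.20 + 2.187 = 2.387 m

2.39 m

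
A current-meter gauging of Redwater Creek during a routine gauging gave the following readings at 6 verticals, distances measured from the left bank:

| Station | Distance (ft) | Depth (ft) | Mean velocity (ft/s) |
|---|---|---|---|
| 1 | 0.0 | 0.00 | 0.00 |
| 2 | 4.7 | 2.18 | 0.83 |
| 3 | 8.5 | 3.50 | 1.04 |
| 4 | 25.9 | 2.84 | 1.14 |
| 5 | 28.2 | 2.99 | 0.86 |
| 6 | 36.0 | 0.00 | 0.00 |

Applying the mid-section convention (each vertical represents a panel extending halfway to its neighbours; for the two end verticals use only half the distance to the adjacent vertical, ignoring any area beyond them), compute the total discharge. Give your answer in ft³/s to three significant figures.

w_2 = (8.5 − 0.0)/2 = 4.25 ft; q_2 = 0.83 × 2.18 × 4.25 = 7.690 ft³/s
w_3 = (25.9 − 4.7)/2 = 10.6 ft; q_3 = 1.04 × 3.50 × 10.6 = 38.58 ft³/s
w_4 = (28.2 − 8.5)/2 = 9.85 ft; q_4 = 1.14 × 2.84 × 9.85 = 31.89 ft³/s
w_5 = (36.0 − 25.9)/2 = 5.05 ft; q_5 = 0.86 × 2.99 × 5.05 = 12.99 ft³/s
Stations 1, 6 contribute zero (depth or velocity is 0).
Q = Σ qᵢ = 91.15 ft³/s

91.1 ft³/s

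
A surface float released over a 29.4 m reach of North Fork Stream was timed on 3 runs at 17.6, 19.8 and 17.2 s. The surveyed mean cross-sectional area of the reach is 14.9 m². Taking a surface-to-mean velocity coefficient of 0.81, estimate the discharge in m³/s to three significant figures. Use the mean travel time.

t̄ = (17.6 + 19.8 + 17.2) / 3 = 18.2 s
v_surface = L / t̄ = 29.4 / 18.2 = 1.615 m/s
v_mean = 0.81 × 1.615 = 1.308 m/s
Q = A × v_mean = 14.9 × 1.308 = 19.50 m³/s

19.5 m³/s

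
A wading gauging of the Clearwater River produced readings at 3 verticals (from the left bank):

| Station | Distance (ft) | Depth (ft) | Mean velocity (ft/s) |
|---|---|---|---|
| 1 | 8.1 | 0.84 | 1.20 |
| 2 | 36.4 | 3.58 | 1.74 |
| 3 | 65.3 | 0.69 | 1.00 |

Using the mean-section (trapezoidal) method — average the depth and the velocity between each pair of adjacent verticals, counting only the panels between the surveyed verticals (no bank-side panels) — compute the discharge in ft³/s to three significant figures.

176 ft³/s

Panel 1-2: Δb = 28.3 ft, d̄ = (0.84+3.58)/2 = 2.21, v̄ = (1.20+1.74)/2 = 1.47 → q = 28.3×2.21×1.47 = 91.94 ft³/s
Panel 2-3: Δb = 28.9 ft, d̄ = (3.58+0.69)/2 = 2.135, v̄ = (1.74+1.00)/2 = 1.37 → q = 28.9×2.135×1.37 = 84.53 ft³/s
Q = Σ q = 176.5 ft³/s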